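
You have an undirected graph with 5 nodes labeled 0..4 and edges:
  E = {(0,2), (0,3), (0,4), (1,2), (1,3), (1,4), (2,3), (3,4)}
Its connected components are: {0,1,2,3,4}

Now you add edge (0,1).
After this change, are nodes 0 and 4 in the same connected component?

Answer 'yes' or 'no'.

Initial components: {0,1,2,3,4}
Adding edge (0,1): both already in same component {0,1,2,3,4}. No change.
New components: {0,1,2,3,4}
Are 0 and 4 in the same component? yes

Answer: yes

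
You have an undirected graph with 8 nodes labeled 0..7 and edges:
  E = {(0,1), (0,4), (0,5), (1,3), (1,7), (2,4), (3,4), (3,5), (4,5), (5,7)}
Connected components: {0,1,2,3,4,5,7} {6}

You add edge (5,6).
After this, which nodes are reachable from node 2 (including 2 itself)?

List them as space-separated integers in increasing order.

Answer: 0 1 2 3 4 5 6 7

Derivation:
Before: nodes reachable from 2: {0,1,2,3,4,5,7}
Adding (5,6): merges 2's component with another. Reachability grows.
After: nodes reachable from 2: {0,1,2,3,4,5,6,7}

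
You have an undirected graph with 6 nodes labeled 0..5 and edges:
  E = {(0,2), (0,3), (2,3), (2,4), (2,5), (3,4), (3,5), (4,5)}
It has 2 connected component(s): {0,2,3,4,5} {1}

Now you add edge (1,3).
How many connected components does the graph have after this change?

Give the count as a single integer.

Initial component count: 2
Add (1,3): merges two components. Count decreases: 2 -> 1.
New component count: 1

Answer: 1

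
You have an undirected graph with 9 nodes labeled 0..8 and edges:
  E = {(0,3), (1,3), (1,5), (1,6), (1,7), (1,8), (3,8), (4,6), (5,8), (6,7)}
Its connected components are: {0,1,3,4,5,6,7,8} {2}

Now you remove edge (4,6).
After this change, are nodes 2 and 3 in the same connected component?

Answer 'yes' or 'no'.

Initial components: {0,1,3,4,5,6,7,8} {2}
Removing edge (4,6): it was a bridge — component count 2 -> 3.
New components: {0,1,3,5,6,7,8} {2} {4}
Are 2 and 3 in the same component? no

Answer: no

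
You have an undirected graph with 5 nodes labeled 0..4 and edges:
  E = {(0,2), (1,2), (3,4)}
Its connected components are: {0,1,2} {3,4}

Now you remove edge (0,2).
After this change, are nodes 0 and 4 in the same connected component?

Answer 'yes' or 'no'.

Answer: no

Derivation:
Initial components: {0,1,2} {3,4}
Removing edge (0,2): it was a bridge — component count 2 -> 3.
New components: {0} {1,2} {3,4}
Are 0 and 4 in the same component? no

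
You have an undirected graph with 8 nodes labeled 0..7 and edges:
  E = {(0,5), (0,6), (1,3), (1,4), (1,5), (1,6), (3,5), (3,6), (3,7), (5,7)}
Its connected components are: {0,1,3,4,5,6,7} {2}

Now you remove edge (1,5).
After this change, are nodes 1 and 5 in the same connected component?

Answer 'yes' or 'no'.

Initial components: {0,1,3,4,5,6,7} {2}
Removing edge (1,5): not a bridge — component count unchanged at 2.
New components: {0,1,3,4,5,6,7} {2}
Are 1 and 5 in the same component? yes

Answer: yes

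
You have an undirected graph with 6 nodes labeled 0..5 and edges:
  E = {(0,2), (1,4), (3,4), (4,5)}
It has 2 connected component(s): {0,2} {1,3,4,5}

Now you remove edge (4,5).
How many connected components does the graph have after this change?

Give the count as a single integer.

Answer: 3

Derivation:
Initial component count: 2
Remove (4,5): it was a bridge. Count increases: 2 -> 3.
  After removal, components: {0,2} {1,3,4} {5}
New component count: 3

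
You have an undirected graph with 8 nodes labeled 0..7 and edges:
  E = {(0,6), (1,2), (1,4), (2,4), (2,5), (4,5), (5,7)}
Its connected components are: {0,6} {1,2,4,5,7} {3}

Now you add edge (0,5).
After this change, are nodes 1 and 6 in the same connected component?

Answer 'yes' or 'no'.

Answer: yes

Derivation:
Initial components: {0,6} {1,2,4,5,7} {3}
Adding edge (0,5): merges {0,6} and {1,2,4,5,7}.
New components: {0,1,2,4,5,6,7} {3}
Are 1 and 6 in the same component? yes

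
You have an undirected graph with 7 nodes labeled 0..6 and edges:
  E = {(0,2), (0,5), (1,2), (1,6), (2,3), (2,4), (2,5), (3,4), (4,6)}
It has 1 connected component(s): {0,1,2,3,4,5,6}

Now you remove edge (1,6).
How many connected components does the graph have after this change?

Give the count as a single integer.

Initial component count: 1
Remove (1,6): not a bridge. Count unchanged: 1.
  After removal, components: {0,1,2,3,4,5,6}
New component count: 1

Answer: 1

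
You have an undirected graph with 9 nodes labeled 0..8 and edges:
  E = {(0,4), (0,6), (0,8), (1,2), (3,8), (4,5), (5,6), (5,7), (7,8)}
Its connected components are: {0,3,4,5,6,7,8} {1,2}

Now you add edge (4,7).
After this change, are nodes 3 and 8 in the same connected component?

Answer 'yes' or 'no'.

Initial components: {0,3,4,5,6,7,8} {1,2}
Adding edge (4,7): both already in same component {0,3,4,5,6,7,8}. No change.
New components: {0,3,4,5,6,7,8} {1,2}
Are 3 and 8 in the same component? yes

Answer: yes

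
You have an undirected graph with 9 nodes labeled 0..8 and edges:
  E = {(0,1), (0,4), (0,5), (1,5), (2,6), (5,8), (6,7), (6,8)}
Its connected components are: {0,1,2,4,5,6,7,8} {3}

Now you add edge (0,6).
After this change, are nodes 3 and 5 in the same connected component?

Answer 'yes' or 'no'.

Answer: no

Derivation:
Initial components: {0,1,2,4,5,6,7,8} {3}
Adding edge (0,6): both already in same component {0,1,2,4,5,6,7,8}. No change.
New components: {0,1,2,4,5,6,7,8} {3}
Are 3 and 5 in the same component? no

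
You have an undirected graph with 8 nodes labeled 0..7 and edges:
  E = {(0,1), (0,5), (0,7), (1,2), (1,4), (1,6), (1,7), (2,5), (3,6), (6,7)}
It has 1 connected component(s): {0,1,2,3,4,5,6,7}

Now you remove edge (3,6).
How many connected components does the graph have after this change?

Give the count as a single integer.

Answer: 2

Derivation:
Initial component count: 1
Remove (3,6): it was a bridge. Count increases: 1 -> 2.
  After removal, components: {0,1,2,4,5,6,7} {3}
New component count: 2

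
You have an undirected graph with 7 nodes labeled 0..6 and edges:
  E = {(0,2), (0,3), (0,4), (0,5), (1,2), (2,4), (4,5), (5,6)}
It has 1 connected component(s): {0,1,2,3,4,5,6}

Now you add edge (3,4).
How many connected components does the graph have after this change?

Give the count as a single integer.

Answer: 1

Derivation:
Initial component count: 1
Add (3,4): endpoints already in same component. Count unchanged: 1.
New component count: 1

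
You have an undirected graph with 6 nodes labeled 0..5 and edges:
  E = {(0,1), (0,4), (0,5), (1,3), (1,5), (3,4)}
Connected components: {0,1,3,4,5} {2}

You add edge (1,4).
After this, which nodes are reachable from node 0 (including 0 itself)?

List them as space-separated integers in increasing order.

Before: nodes reachable from 0: {0,1,3,4,5}
Adding (1,4): both endpoints already in same component. Reachability from 0 unchanged.
After: nodes reachable from 0: {0,1,3,4,5}

Answer: 0 1 3 4 5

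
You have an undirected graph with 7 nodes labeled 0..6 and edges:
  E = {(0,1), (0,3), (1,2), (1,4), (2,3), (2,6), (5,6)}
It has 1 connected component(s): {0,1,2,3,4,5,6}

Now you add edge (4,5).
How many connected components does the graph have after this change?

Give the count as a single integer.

Initial component count: 1
Add (4,5): endpoints already in same component. Count unchanged: 1.
New component count: 1

Answer: 1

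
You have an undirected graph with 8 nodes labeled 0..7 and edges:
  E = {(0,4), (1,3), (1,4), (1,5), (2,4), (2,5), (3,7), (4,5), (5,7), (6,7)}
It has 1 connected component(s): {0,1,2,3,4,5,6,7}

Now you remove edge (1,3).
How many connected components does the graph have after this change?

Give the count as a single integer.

Initial component count: 1
Remove (1,3): not a bridge. Count unchanged: 1.
  After removal, components: {0,1,2,3,4,5,6,7}
New component count: 1

Answer: 1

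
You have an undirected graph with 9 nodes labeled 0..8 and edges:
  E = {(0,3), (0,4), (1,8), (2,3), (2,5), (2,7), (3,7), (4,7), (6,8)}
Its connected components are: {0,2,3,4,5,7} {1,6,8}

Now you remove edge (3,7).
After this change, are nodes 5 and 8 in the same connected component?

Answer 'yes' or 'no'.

Answer: no

Derivation:
Initial components: {0,2,3,4,5,7} {1,6,8}
Removing edge (3,7): not a bridge — component count unchanged at 2.
New components: {0,2,3,4,5,7} {1,6,8}
Are 5 and 8 in the same component? no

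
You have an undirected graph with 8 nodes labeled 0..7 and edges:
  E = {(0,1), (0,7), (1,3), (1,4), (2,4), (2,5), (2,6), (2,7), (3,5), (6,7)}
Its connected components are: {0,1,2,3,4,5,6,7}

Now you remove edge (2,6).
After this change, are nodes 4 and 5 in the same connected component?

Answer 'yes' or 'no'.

Answer: yes

Derivation:
Initial components: {0,1,2,3,4,5,6,7}
Removing edge (2,6): not a bridge — component count unchanged at 1.
New components: {0,1,2,3,4,5,6,7}
Are 4 and 5 in the same component? yes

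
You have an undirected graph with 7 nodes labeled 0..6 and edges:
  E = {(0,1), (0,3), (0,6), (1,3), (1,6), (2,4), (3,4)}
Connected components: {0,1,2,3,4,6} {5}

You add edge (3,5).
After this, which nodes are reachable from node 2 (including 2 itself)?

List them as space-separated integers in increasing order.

Answer: 0 1 2 3 4 5 6

Derivation:
Before: nodes reachable from 2: {0,1,2,3,4,6}
Adding (3,5): merges 2's component with another. Reachability grows.
After: nodes reachable from 2: {0,1,2,3,4,5,6}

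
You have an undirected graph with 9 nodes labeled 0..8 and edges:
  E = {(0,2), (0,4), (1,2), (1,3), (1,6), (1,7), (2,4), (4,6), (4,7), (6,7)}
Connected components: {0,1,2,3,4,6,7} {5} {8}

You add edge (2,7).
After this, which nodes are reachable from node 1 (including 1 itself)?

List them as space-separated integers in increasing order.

Answer: 0 1 2 3 4 6 7

Derivation:
Before: nodes reachable from 1: {0,1,2,3,4,6,7}
Adding (2,7): both endpoints already in same component. Reachability from 1 unchanged.
After: nodes reachable from 1: {0,1,2,3,4,6,7}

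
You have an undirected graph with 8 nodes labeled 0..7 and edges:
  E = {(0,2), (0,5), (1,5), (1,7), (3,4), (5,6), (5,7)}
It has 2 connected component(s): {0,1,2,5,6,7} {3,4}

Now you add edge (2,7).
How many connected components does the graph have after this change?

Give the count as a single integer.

Initial component count: 2
Add (2,7): endpoints already in same component. Count unchanged: 2.
New component count: 2

Answer: 2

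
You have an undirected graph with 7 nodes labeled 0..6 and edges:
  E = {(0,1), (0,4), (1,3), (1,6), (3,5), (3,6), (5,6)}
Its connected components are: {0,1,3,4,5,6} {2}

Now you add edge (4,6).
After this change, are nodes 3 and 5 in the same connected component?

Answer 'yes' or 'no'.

Initial components: {0,1,3,4,5,6} {2}
Adding edge (4,6): both already in same component {0,1,3,4,5,6}. No change.
New components: {0,1,3,4,5,6} {2}
Are 3 and 5 in the same component? yes

Answer: yes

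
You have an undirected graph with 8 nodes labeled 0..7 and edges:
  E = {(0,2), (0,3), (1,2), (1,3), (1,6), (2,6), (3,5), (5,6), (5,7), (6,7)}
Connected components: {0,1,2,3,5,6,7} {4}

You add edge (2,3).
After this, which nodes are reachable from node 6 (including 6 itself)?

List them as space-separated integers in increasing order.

Before: nodes reachable from 6: {0,1,2,3,5,6,7}
Adding (2,3): both endpoints already in same component. Reachability from 6 unchanged.
After: nodes reachable from 6: {0,1,2,3,5,6,7}

Answer: 0 1 2 3 5 6 7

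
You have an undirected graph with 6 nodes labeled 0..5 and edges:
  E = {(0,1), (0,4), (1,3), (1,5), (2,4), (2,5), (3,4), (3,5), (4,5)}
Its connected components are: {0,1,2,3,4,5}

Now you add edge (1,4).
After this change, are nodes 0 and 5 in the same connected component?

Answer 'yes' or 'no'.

Initial components: {0,1,2,3,4,5}
Adding edge (1,4): both already in same component {0,1,2,3,4,5}. No change.
New components: {0,1,2,3,4,5}
Are 0 and 5 in the same component? yes

Answer: yes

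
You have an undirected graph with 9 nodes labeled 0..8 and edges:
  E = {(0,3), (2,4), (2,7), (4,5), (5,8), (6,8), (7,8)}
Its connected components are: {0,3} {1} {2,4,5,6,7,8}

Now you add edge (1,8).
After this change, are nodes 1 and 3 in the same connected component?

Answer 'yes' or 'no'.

Answer: no

Derivation:
Initial components: {0,3} {1} {2,4,5,6,7,8}
Adding edge (1,8): merges {1} and {2,4,5,6,7,8}.
New components: {0,3} {1,2,4,5,6,7,8}
Are 1 and 3 in the same component? no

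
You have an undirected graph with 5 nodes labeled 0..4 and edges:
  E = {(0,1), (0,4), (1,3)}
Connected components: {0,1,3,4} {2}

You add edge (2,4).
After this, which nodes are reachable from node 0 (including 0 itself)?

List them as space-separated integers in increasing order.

Answer: 0 1 2 3 4

Derivation:
Before: nodes reachable from 0: {0,1,3,4}
Adding (2,4): merges 0's component with another. Reachability grows.
After: nodes reachable from 0: {0,1,2,3,4}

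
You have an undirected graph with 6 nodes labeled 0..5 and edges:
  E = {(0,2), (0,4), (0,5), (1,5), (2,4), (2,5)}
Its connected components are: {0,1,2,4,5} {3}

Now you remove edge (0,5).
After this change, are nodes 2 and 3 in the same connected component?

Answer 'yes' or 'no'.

Answer: no

Derivation:
Initial components: {0,1,2,4,5} {3}
Removing edge (0,5): not a bridge — component count unchanged at 2.
New components: {0,1,2,4,5} {3}
Are 2 and 3 in the same component? no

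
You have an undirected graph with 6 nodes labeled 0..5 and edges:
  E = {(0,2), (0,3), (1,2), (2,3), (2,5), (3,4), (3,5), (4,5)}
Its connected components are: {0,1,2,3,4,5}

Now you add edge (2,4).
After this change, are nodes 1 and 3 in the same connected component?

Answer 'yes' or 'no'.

Answer: yes

Derivation:
Initial components: {0,1,2,3,4,5}
Adding edge (2,4): both already in same component {0,1,2,3,4,5}. No change.
New components: {0,1,2,3,4,5}
Are 1 and 3 in the same component? yes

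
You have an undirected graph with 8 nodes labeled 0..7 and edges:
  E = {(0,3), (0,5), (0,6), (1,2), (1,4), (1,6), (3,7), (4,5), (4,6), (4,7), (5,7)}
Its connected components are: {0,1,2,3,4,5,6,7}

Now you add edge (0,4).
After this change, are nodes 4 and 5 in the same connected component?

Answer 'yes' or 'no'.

Answer: yes

Derivation:
Initial components: {0,1,2,3,4,5,6,7}
Adding edge (0,4): both already in same component {0,1,2,3,4,5,6,7}. No change.
New components: {0,1,2,3,4,5,6,7}
Are 4 and 5 in the same component? yes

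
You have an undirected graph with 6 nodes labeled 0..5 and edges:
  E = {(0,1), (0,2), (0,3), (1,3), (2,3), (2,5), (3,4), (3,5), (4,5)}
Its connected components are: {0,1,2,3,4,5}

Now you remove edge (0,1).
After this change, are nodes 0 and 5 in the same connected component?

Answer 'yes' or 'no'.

Answer: yes

Derivation:
Initial components: {0,1,2,3,4,5}
Removing edge (0,1): not a bridge — component count unchanged at 1.
New components: {0,1,2,3,4,5}
Are 0 and 5 in the same component? yes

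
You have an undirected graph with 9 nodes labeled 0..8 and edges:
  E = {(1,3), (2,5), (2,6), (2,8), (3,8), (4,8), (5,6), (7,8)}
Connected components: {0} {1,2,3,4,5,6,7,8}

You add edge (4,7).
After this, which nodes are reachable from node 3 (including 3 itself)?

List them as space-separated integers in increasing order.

Answer: 1 2 3 4 5 6 7 8

Derivation:
Before: nodes reachable from 3: {1,2,3,4,5,6,7,8}
Adding (4,7): both endpoints already in same component. Reachability from 3 unchanged.
After: nodes reachable from 3: {1,2,3,4,5,6,7,8}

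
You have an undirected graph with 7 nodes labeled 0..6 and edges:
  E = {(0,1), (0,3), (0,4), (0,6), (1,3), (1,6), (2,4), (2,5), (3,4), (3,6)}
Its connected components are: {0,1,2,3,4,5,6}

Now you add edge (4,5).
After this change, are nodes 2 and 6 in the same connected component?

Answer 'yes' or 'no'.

Initial components: {0,1,2,3,4,5,6}
Adding edge (4,5): both already in same component {0,1,2,3,4,5,6}. No change.
New components: {0,1,2,3,4,5,6}
Are 2 and 6 in the same component? yes

Answer: yes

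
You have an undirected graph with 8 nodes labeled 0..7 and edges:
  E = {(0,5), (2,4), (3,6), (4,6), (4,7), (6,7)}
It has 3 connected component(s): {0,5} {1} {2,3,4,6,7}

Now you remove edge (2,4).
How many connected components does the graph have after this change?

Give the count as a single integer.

Answer: 4

Derivation:
Initial component count: 3
Remove (2,4): it was a bridge. Count increases: 3 -> 4.
  After removal, components: {0,5} {1} {2} {3,4,6,7}
New component count: 4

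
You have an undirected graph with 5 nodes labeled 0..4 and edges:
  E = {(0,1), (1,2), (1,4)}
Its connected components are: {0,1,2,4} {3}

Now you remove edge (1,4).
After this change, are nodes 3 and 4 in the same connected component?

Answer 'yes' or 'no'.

Initial components: {0,1,2,4} {3}
Removing edge (1,4): it was a bridge — component count 2 -> 3.
New components: {0,1,2} {3} {4}
Are 3 and 4 in the same component? no

Answer: no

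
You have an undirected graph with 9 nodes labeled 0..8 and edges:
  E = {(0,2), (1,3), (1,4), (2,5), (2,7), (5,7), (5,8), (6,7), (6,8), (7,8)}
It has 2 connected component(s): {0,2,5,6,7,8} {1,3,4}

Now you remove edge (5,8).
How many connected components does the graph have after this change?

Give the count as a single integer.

Answer: 2

Derivation:
Initial component count: 2
Remove (5,8): not a bridge. Count unchanged: 2.
  After removal, components: {0,2,5,6,7,8} {1,3,4}
New component count: 2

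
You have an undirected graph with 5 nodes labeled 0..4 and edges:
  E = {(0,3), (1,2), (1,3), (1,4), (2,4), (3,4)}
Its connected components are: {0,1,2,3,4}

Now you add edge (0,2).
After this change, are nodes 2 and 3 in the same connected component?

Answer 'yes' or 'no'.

Answer: yes

Derivation:
Initial components: {0,1,2,3,4}
Adding edge (0,2): both already in same component {0,1,2,3,4}. No change.
New components: {0,1,2,3,4}
Are 2 and 3 in the same component? yes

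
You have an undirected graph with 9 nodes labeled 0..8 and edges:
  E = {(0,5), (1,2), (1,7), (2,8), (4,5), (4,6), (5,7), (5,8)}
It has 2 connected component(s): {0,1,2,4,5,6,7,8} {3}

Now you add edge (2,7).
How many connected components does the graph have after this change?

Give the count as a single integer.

Answer: 2

Derivation:
Initial component count: 2
Add (2,7): endpoints already in same component. Count unchanged: 2.
New component count: 2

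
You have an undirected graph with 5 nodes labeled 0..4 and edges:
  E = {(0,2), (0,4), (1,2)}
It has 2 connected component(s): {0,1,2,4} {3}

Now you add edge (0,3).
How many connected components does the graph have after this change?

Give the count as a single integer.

Initial component count: 2
Add (0,3): merges two components. Count decreases: 2 -> 1.
New component count: 1

Answer: 1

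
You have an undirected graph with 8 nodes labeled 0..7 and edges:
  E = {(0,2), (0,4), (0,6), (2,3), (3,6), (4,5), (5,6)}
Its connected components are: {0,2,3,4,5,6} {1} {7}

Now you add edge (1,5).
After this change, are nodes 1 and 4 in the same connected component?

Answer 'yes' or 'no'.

Initial components: {0,2,3,4,5,6} {1} {7}
Adding edge (1,5): merges {1} and {0,2,3,4,5,6}.
New components: {0,1,2,3,4,5,6} {7}
Are 1 and 4 in the same component? yes

Answer: yes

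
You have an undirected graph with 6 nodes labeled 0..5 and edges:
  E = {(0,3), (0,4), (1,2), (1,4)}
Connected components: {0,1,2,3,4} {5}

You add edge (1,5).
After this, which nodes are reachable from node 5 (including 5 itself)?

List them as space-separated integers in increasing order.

Answer: 0 1 2 3 4 5

Derivation:
Before: nodes reachable from 5: {5}
Adding (1,5): merges 5's component with another. Reachability grows.
After: nodes reachable from 5: {0,1,2,3,4,5}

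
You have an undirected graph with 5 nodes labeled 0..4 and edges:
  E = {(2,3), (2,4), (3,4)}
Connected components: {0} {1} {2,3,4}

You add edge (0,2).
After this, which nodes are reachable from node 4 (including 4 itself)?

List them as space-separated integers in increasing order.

Before: nodes reachable from 4: {2,3,4}
Adding (0,2): merges 4's component with another. Reachability grows.
After: nodes reachable from 4: {0,2,3,4}

Answer: 0 2 3 4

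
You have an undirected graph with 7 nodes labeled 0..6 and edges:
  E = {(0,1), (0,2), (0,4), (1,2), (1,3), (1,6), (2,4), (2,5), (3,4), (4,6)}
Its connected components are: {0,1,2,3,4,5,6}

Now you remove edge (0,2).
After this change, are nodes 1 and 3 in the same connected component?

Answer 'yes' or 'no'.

Initial components: {0,1,2,3,4,5,6}
Removing edge (0,2): not a bridge — component count unchanged at 1.
New components: {0,1,2,3,4,5,6}
Are 1 and 3 in the same component? yes

Answer: yes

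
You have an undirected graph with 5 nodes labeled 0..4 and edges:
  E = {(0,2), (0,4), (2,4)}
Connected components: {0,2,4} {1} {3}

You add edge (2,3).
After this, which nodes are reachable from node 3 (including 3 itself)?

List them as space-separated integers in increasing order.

Before: nodes reachable from 3: {3}
Adding (2,3): merges 3's component with another. Reachability grows.
After: nodes reachable from 3: {0,2,3,4}

Answer: 0 2 3 4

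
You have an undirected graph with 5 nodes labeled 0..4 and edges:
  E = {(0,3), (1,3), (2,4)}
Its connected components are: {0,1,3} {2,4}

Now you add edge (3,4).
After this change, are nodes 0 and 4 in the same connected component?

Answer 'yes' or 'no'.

Initial components: {0,1,3} {2,4}
Adding edge (3,4): merges {0,1,3} and {2,4}.
New components: {0,1,2,3,4}
Are 0 and 4 in the same component? yes

Answer: yes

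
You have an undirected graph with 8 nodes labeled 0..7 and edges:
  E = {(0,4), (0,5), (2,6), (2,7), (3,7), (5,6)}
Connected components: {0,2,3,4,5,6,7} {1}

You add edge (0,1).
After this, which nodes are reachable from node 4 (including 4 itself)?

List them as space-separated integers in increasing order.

Before: nodes reachable from 4: {0,2,3,4,5,6,7}
Adding (0,1): merges 4's component with another. Reachability grows.
After: nodes reachable from 4: {0,1,2,3,4,5,6,7}

Answer: 0 1 2 3 4 5 6 7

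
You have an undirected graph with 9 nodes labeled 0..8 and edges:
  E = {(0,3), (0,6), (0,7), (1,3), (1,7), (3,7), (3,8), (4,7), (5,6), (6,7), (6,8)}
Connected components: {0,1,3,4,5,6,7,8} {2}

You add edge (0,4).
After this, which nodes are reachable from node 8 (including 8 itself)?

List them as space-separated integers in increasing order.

Before: nodes reachable from 8: {0,1,3,4,5,6,7,8}
Adding (0,4): both endpoints already in same component. Reachability from 8 unchanged.
After: nodes reachable from 8: {0,1,3,4,5,6,7,8}

Answer: 0 1 3 4 5 6 7 8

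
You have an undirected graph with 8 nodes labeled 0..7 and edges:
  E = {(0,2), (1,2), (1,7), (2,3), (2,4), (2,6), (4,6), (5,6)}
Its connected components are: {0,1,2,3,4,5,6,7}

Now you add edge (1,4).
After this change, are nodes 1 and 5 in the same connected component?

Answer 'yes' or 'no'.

Answer: yes

Derivation:
Initial components: {0,1,2,3,4,5,6,7}
Adding edge (1,4): both already in same component {0,1,2,3,4,5,6,7}. No change.
New components: {0,1,2,3,4,5,6,7}
Are 1 and 5 in the same component? yes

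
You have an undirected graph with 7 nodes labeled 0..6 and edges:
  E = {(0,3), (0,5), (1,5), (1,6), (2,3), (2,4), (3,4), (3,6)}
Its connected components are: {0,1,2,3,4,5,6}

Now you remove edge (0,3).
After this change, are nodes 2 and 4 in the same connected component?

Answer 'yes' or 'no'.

Answer: yes

Derivation:
Initial components: {0,1,2,3,4,5,6}
Removing edge (0,3): not a bridge — component count unchanged at 1.
New components: {0,1,2,3,4,5,6}
Are 2 and 4 in the same component? yes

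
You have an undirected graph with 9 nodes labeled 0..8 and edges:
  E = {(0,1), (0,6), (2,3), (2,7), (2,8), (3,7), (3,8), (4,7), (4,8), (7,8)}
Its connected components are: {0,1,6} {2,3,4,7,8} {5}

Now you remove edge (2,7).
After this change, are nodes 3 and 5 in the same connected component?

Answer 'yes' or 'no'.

Initial components: {0,1,6} {2,3,4,7,8} {5}
Removing edge (2,7): not a bridge — component count unchanged at 3.
New components: {0,1,6} {2,3,4,7,8} {5}
Are 3 and 5 in the same component? no

Answer: no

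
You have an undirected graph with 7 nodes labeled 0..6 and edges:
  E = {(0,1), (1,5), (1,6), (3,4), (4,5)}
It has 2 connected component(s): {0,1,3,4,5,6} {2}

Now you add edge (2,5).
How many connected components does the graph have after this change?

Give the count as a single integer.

Initial component count: 2
Add (2,5): merges two components. Count decreases: 2 -> 1.
New component count: 1

Answer: 1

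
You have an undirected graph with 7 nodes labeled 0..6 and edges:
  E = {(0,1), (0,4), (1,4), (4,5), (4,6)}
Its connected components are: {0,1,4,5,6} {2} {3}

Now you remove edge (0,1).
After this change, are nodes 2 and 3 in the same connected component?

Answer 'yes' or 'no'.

Initial components: {0,1,4,5,6} {2} {3}
Removing edge (0,1): not a bridge — component count unchanged at 3.
New components: {0,1,4,5,6} {2} {3}
Are 2 and 3 in the same component? no

Answer: no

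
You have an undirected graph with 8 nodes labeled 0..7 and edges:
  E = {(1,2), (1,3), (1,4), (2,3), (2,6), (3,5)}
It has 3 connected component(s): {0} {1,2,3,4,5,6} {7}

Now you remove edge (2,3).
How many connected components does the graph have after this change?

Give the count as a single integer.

Answer: 3

Derivation:
Initial component count: 3
Remove (2,3): not a bridge. Count unchanged: 3.
  After removal, components: {0} {1,2,3,4,5,6} {7}
New component count: 3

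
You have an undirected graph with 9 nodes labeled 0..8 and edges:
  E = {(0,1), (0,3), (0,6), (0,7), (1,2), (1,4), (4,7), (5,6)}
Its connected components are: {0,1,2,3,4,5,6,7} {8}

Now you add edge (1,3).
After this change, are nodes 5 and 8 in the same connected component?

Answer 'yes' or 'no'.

Answer: no

Derivation:
Initial components: {0,1,2,3,4,5,6,7} {8}
Adding edge (1,3): both already in same component {0,1,2,3,4,5,6,7}. No change.
New components: {0,1,2,3,4,5,6,7} {8}
Are 5 and 8 in the same component? no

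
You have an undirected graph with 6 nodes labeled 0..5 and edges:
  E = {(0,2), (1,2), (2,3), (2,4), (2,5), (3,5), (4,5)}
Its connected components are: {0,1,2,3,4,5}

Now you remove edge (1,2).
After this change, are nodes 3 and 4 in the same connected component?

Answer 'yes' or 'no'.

Answer: yes

Derivation:
Initial components: {0,1,2,3,4,5}
Removing edge (1,2): it was a bridge — component count 1 -> 2.
New components: {0,2,3,4,5} {1}
Are 3 and 4 in the same component? yes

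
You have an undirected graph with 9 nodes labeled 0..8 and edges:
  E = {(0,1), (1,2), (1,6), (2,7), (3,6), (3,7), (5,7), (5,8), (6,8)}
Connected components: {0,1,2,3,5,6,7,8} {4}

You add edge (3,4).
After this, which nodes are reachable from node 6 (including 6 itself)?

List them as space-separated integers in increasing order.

Before: nodes reachable from 6: {0,1,2,3,5,6,7,8}
Adding (3,4): merges 6's component with another. Reachability grows.
After: nodes reachable from 6: {0,1,2,3,4,5,6,7,8}

Answer: 0 1 2 3 4 5 6 7 8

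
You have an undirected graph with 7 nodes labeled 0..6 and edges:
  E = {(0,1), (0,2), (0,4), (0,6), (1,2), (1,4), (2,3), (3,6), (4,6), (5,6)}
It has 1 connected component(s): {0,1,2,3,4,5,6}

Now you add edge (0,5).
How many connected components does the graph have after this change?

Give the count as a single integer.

Answer: 1

Derivation:
Initial component count: 1
Add (0,5): endpoints already in same component. Count unchanged: 1.
New component count: 1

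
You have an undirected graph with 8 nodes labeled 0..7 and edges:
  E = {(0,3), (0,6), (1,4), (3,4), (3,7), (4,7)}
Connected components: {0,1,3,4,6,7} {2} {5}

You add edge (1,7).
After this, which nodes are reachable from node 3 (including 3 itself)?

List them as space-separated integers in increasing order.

Before: nodes reachable from 3: {0,1,3,4,6,7}
Adding (1,7): both endpoints already in same component. Reachability from 3 unchanged.
After: nodes reachable from 3: {0,1,3,4,6,7}

Answer: 0 1 3 4 6 7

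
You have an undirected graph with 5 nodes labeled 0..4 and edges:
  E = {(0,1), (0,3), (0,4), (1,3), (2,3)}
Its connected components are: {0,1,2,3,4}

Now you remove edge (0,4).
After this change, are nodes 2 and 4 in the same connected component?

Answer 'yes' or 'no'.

Initial components: {0,1,2,3,4}
Removing edge (0,4): it was a bridge — component count 1 -> 2.
New components: {0,1,2,3} {4}
Are 2 and 4 in the same component? no

Answer: no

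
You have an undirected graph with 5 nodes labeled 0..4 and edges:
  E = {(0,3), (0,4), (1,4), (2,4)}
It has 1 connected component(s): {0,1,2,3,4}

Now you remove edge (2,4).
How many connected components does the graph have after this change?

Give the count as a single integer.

Answer: 2

Derivation:
Initial component count: 1
Remove (2,4): it was a bridge. Count increases: 1 -> 2.
  After removal, components: {0,1,3,4} {2}
New component count: 2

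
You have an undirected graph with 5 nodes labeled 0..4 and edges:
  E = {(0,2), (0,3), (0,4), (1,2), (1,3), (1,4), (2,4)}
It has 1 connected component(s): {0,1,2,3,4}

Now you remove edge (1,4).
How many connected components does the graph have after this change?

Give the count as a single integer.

Answer: 1

Derivation:
Initial component count: 1
Remove (1,4): not a bridge. Count unchanged: 1.
  After removal, components: {0,1,2,3,4}
New component count: 1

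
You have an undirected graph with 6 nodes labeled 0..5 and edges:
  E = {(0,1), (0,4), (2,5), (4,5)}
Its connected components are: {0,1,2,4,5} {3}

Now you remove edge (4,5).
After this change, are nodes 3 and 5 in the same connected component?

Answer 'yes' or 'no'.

Initial components: {0,1,2,4,5} {3}
Removing edge (4,5): it was a bridge — component count 2 -> 3.
New components: {0,1,4} {2,5} {3}
Are 3 and 5 in the same component? no

Answer: no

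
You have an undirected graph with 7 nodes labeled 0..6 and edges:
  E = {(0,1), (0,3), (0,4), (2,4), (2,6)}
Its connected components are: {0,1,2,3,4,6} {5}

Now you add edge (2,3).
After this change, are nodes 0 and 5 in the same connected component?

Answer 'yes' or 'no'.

Initial components: {0,1,2,3,4,6} {5}
Adding edge (2,3): both already in same component {0,1,2,3,4,6}. No change.
New components: {0,1,2,3,4,6} {5}
Are 0 and 5 in the same component? no

Answer: no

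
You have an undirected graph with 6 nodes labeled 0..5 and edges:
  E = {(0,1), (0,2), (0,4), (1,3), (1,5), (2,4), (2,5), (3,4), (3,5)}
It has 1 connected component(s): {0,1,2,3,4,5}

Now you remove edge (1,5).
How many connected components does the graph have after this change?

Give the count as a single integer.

Initial component count: 1
Remove (1,5): not a bridge. Count unchanged: 1.
  After removal, components: {0,1,2,3,4,5}
New component count: 1

Answer: 1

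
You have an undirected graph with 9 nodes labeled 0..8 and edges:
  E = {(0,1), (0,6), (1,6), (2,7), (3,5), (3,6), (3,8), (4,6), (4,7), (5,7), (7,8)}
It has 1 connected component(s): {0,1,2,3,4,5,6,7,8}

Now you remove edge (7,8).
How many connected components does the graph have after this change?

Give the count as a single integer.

Initial component count: 1
Remove (7,8): not a bridge. Count unchanged: 1.
  After removal, components: {0,1,2,3,4,5,6,7,8}
New component count: 1

Answer: 1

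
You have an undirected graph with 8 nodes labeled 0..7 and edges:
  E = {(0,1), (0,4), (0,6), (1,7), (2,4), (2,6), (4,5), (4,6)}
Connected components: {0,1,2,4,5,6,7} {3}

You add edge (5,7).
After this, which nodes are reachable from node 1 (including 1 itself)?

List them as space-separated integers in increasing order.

Before: nodes reachable from 1: {0,1,2,4,5,6,7}
Adding (5,7): both endpoints already in same component. Reachability from 1 unchanged.
After: nodes reachable from 1: {0,1,2,4,5,6,7}

Answer: 0 1 2 4 5 6 7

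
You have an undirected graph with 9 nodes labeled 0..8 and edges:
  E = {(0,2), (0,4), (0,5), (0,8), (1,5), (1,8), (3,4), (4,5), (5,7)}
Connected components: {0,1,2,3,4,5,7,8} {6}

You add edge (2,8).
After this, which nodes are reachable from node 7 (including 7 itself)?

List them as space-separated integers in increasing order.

Answer: 0 1 2 3 4 5 7 8

Derivation:
Before: nodes reachable from 7: {0,1,2,3,4,5,7,8}
Adding (2,8): both endpoints already in same component. Reachability from 7 unchanged.
After: nodes reachable from 7: {0,1,2,3,4,5,7,8}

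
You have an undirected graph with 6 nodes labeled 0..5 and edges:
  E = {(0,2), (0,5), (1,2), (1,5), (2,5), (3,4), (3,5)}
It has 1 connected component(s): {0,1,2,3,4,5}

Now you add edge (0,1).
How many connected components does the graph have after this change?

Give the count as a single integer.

Answer: 1

Derivation:
Initial component count: 1
Add (0,1): endpoints already in same component. Count unchanged: 1.
New component count: 1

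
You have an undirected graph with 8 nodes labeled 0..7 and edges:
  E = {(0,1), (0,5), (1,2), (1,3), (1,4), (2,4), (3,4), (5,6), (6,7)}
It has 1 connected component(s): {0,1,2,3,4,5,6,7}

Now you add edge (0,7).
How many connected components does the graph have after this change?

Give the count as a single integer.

Answer: 1

Derivation:
Initial component count: 1
Add (0,7): endpoints already in same component. Count unchanged: 1.
New component count: 1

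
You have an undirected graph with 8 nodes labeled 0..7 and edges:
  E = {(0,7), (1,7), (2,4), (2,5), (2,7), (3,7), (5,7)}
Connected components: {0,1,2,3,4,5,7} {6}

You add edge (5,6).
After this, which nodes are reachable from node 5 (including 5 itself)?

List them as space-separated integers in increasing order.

Answer: 0 1 2 3 4 5 6 7

Derivation:
Before: nodes reachable from 5: {0,1,2,3,4,5,7}
Adding (5,6): merges 5's component with another. Reachability grows.
After: nodes reachable from 5: {0,1,2,3,4,5,6,7}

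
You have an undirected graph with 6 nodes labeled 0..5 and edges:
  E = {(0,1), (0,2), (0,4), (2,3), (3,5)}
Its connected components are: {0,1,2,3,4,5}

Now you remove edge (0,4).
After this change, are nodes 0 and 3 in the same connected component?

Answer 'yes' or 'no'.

Answer: yes

Derivation:
Initial components: {0,1,2,3,4,5}
Removing edge (0,4): it was a bridge — component count 1 -> 2.
New components: {0,1,2,3,5} {4}
Are 0 and 3 in the same component? yes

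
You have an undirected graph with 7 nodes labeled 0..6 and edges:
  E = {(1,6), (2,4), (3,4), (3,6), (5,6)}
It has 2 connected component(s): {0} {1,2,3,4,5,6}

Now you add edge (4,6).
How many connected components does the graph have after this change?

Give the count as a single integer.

Answer: 2

Derivation:
Initial component count: 2
Add (4,6): endpoints already in same component. Count unchanged: 2.
New component count: 2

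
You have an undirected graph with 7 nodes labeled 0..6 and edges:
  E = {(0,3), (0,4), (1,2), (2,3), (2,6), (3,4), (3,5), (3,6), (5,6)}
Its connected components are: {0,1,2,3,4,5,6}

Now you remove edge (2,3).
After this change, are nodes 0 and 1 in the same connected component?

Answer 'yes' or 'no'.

Answer: yes

Derivation:
Initial components: {0,1,2,3,4,5,6}
Removing edge (2,3): not a bridge — component count unchanged at 1.
New components: {0,1,2,3,4,5,6}
Are 0 and 1 in the same component? yes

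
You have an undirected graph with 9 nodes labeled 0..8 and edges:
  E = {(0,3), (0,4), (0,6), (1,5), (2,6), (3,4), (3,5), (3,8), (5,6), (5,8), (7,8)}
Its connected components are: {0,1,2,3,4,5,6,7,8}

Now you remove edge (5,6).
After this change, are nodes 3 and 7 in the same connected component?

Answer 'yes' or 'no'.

Initial components: {0,1,2,3,4,5,6,7,8}
Removing edge (5,6): not a bridge — component count unchanged at 1.
New components: {0,1,2,3,4,5,6,7,8}
Are 3 and 7 in the same component? yes

Answer: yes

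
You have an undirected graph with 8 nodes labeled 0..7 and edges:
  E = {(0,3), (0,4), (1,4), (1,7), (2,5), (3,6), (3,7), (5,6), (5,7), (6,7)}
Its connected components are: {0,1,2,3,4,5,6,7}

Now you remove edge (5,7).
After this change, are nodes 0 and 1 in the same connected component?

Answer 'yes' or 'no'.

Answer: yes

Derivation:
Initial components: {0,1,2,3,4,5,6,7}
Removing edge (5,7): not a bridge — component count unchanged at 1.
New components: {0,1,2,3,4,5,6,7}
Are 0 and 1 in the same component? yes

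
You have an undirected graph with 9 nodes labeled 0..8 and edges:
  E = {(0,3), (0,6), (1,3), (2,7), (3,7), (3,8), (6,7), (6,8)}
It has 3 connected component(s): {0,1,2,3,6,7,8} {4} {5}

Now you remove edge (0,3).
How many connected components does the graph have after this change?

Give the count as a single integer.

Answer: 3

Derivation:
Initial component count: 3
Remove (0,3): not a bridge. Count unchanged: 3.
  After removal, components: {0,1,2,3,6,7,8} {4} {5}
New component count: 3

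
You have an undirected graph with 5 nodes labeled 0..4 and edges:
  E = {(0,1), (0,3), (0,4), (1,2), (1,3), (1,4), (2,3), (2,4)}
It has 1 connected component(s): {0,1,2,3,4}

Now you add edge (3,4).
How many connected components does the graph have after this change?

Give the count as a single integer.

Initial component count: 1
Add (3,4): endpoints already in same component. Count unchanged: 1.
New component count: 1

Answer: 1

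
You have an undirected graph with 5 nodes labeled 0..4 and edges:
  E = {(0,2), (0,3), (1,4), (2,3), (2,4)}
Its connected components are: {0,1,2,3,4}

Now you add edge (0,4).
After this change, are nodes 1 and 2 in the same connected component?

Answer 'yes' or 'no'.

Answer: yes

Derivation:
Initial components: {0,1,2,3,4}
Adding edge (0,4): both already in same component {0,1,2,3,4}. No change.
New components: {0,1,2,3,4}
Are 1 and 2 in the same component? yes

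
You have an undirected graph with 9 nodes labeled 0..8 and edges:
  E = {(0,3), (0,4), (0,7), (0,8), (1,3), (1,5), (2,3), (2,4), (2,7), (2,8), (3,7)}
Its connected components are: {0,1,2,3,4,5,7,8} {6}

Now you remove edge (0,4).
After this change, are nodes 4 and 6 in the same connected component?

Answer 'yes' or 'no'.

Initial components: {0,1,2,3,4,5,7,8} {6}
Removing edge (0,4): not a bridge — component count unchanged at 2.
New components: {0,1,2,3,4,5,7,8} {6}
Are 4 and 6 in the same component? no

Answer: no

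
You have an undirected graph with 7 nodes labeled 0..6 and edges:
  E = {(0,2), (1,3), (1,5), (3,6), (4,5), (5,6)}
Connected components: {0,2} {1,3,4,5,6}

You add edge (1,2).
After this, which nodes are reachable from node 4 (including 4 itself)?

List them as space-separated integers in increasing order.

Before: nodes reachable from 4: {1,3,4,5,6}
Adding (1,2): merges 4's component with another. Reachability grows.
After: nodes reachable from 4: {0,1,2,3,4,5,6}

Answer: 0 1 2 3 4 5 6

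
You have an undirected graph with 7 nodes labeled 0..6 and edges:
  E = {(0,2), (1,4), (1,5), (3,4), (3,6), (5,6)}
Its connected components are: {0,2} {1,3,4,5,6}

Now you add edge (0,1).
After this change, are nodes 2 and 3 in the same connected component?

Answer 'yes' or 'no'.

Initial components: {0,2} {1,3,4,5,6}
Adding edge (0,1): merges {0,2} and {1,3,4,5,6}.
New components: {0,1,2,3,4,5,6}
Are 2 and 3 in the same component? yes

Answer: yes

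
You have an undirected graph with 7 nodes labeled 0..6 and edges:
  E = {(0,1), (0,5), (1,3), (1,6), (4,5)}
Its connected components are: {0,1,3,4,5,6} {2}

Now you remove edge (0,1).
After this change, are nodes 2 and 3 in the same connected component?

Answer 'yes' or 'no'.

Initial components: {0,1,3,4,5,6} {2}
Removing edge (0,1): it was a bridge — component count 2 -> 3.
New components: {0,4,5} {1,3,6} {2}
Are 2 and 3 in the same component? no

Answer: no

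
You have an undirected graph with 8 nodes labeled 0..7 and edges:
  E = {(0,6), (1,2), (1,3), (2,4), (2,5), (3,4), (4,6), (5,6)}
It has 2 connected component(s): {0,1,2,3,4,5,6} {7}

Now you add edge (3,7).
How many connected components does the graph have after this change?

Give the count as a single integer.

Answer: 1

Derivation:
Initial component count: 2
Add (3,7): merges two components. Count decreases: 2 -> 1.
New component count: 1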